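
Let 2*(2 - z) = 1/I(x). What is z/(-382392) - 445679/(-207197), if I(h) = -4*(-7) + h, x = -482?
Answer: 154744691947595/71941271503392 ≈ 2.1510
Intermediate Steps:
I(h) = 28 + h
z = 1817/908 (z = 2 - 1/(2*(28 - 482)) = 2 - 1/2/(-454) = 2 - 1/2*(-1/454) = 2 + 1/908 = 1817/908 ≈ 2.0011)
z/(-382392) - 445679/(-207197) = (1817/908)/(-382392) - 445679/(-207197) = (1817/908)*(-1/382392) - 445679*(-1/207197) = -1817/347211936 + 445679/207197 = 154744691947595/71941271503392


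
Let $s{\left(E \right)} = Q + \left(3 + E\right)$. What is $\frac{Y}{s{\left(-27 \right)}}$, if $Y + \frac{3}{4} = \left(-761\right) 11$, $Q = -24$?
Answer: $\frac{33487}{192} \approx 174.41$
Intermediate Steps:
$s{\left(E \right)} = -21 + E$ ($s{\left(E \right)} = -24 + \left(3 + E\right) = -21 + E$)
$Y = - \frac{33487}{4}$ ($Y = - \frac{3}{4} - 8371 = - \frac{33487}{4} \approx -8371.8$)
$\frac{Y}{s{\left(-27 \right)}} = - \frac{33487}{4 \left(-21 - 27\right)} = - \frac{33487}{4 \left(-48\right)} = \left(- \frac{33487}{4}\right) \left(- \frac{1}{48}\right) = \frac{33487}{192}$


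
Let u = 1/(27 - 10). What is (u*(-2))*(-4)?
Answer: 8/17 ≈ 0.47059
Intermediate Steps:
u = 1/17 ≈ 0.058824
(u*(-2))*(-4) = ((1/17)*(-2))*(-4) = -2/17*(-4) = 8/17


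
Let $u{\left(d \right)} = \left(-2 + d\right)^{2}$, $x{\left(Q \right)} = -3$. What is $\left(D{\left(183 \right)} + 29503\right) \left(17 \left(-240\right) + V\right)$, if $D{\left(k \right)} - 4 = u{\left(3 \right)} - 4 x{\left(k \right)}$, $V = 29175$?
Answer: $740804400$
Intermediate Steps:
$D{\left(k \right)} = 17$ ($D{\left(k \right)} = 4 + \left(\left(-2 + 3\right)^{2} - -12\right) = 4 + \left(1^{2} + 12\right) = 4 + \left(1 + 12\right) = 4 + 13 = 17$)
$\left(D{\left(183 \right)} + 29503\right) \left(17 \left(-240\right) + V\right) = \left(17 + 29503\right) \left(17 \left(-240\right) + 29175\right) = 29520 \left(-4080 + 29175\right) = 29520 \cdot 25095 = 740804400$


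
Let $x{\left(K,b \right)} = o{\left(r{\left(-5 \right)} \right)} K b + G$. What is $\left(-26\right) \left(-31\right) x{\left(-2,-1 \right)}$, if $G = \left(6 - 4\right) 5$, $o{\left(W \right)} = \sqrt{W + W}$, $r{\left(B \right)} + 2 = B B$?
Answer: $8060 + 1612 \sqrt{46} \approx 18993.0$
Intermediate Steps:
$r{\left(B \right)} = -2 + B^{2}$ ($r{\left(B \right)} = -2 + B B = -2 + B^{2}$)
$o{\left(W \right)} = \sqrt{2} \sqrt{W}$ ($o{\left(W \right)} = \sqrt{2 W} = \sqrt{2} \sqrt{W}$)
$G = 10$ ($G = 2 \cdot 5 = 10$)
$x{\left(K,b \right)} = 10 + K b \sqrt{46}$ ($x{\left(K,b \right)} = \sqrt{2} \sqrt{-2 + \left(-5\right)^{2}} K b + 10 = \sqrt{2} \sqrt{-2 + 25} K b + 10 = \sqrt{2} \sqrt{23} K b + 10 = \sqrt{46} K b + 10 = K \sqrt{46} b + 10 = K b \sqrt{46} + 10 = 10 + K b \sqrt{46}$)
$\left(-26\right) \left(-31\right) x{\left(-2,-1 \right)} = \left(-26\right) \left(-31\right) \left(10 - - 2 \sqrt{46}\right) = 806 \left(10 + 2 \sqrt{46}\right) = 8060 + 1612 \sqrt{46}$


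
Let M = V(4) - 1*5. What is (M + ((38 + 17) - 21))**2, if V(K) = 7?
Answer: 1296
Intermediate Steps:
M = 2 (M = 7 - 1*5 = 7 - 5 = 2)
(M + ((38 + 17) - 21))**2 = (2 + ((38 + 17) - 21))**2 = (2 + (55 - 21))**2 = (2 + 34)**2 = 36**2 = 1296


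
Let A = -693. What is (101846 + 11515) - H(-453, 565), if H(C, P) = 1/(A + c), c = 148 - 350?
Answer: 101458096/895 ≈ 1.1336e+5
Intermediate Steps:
c = -202
H(C, P) = -1/895 (H(C, P) = 1/(-693 - 202) = 1/(-895) = -1/895)
(101846 + 11515) - H(-453, 565) = (101846 + 11515) - 1*(-1/895) = 113361 + 1/895 = 101458096/895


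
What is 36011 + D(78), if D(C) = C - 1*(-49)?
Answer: 36138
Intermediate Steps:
D(C) = 49 + C (D(C) = C + 49 = 49 + C)
36011 + D(78) = 36011 + (49 + 78) = 36011 + 127 = 36138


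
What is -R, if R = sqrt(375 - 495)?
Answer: -2*I*sqrt(30) ≈ -10.954*I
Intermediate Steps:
R = 2*I*sqrt(30) (R = sqrt(-120) = 2*I*sqrt(30) ≈ 10.954*I)
-R = -2*I*sqrt(30)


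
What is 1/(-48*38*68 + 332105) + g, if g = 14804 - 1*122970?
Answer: -22506424117/208073 ≈ -1.0817e+5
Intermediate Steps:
g = -108166 (g = 14804 - 122970 = -108166)
1/(-48*38*68 + 332105) + g = 1/(-48*38*68 + 332105) - 108166 = 1/(-1824*68 + 332105) - 108166 = 1/(-124032 + 332105) - 108166 = 1/208073 - 108166 = -22506424117/208073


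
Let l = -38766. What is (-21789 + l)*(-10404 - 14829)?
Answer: 1527984315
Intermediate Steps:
(-21789 + l)*(-10404 - 14829) = (-21789 - 38766)*(-10404 - 14829) = -60555*(-25233) = 1527984315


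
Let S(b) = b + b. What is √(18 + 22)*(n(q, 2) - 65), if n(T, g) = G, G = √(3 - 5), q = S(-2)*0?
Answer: 2*√10*(-65 + I*√2) ≈ -411.1 + 8.9443*I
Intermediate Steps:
S(b) = 2*b
q = 0 (q = (2*(-2))*0 = -4*0 = 0)
G = I*√2 (G = √(-2) = I*√2 ≈ 1.4142*I)
n(T, g) = I*√2
√(18 + 22)*(n(q, 2) - 65) = √(18 + 22)*(I*√2 - 65) = √40*(-65 + I*√2) = (2*√10)*(-65 + I*√2) = 2*√10*(-65 + I*√2)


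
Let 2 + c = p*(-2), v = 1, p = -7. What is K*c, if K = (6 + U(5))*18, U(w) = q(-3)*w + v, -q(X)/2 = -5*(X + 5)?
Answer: 23112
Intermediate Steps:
c = 12 (c = -2 - 7*(-2) = -2 + 14 = 12)
q(X) = 50 + 10*X (q(X) = -(-10)*(X + 5) = -(-10)*(5 + X) = -2*(-25 - 5*X) = 50 + 10*X)
U(w) = 1 + 20*w (U(w) = (50 + 10*(-3))*w + 1 = (50 - 30)*w + 1 = 20*w + 1 = 1 + 20*w)
K = 1926 (K = (6 + (1 + 20*5))*18 = (6 + (1 + 100))*18 = (6 + 101)*18 = 107*18 = 1926)
K*c = 1926*12 = 23112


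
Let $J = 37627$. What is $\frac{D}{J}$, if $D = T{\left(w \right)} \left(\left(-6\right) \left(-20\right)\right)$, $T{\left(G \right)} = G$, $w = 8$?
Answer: $\frac{960}{37627} \approx 0.025514$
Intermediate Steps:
$D = 960$ ($D = 8 \left(\left(-6\right) \left(-20\right)\right) = 8 \cdot 120 = 960$)
$\frac{D}{J} = \frac{960}{37627}$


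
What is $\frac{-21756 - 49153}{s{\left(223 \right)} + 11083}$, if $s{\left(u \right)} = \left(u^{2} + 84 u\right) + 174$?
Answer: $- \frac{3083}{3466} \approx -0.8895$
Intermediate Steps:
$s{\left(u \right)} = 174 + u^{2} + 84 u$
$\frac{-21756 - 49153}{s{\left(223 \right)} + 11083} = \frac{-21756 - 49153}{\left(174 + 223^{2} + 84 \cdot 223\right) + 11083} = - \frac{70909}{\left(174 + 49729 + 18732\right) + 11083} = - \frac{70909}{68635 + 11083} = - \frac{70909}{79718} = \left(-70909\right) \frac{1}{79718} = - \frac{3083}{3466}$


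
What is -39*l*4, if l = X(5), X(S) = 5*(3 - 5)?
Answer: 1560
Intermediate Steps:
X(S) = -10 (X(S) = 5*(-2) = -10)
l = -10
-39*l*4 = -39*(-10)*4 = 390*4 = 1560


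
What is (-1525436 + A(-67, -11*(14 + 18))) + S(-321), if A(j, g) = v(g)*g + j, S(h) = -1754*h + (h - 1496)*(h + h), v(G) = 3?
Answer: 202989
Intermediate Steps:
S(h) = -1754*h + 2*h*(-1496 + h) (S(h) = -1754*h + (-1496 + h)*(2*h) = -1754*h + 2*h*(-1496 + h))
A(j, g) = j + 3*g (A(j, g) = 3*g + j = j + 3*g)
(-1525436 + A(-67, -11*(14 + 18))) + S(-321) = (-1525436 + (-67 + 3*(-11*(14 + 18)))) + 2*(-321)*(-2373 - 321) = (-1525436 + (-67 + 3*(-11*32))) + 2*(-321)*(-2694) = (-1525436 + (-67 + 3*(-352))) + 1729548 = (-1525436 + (-67 - 1056)) + 1729548 = (-1525436 - 1123) + 1729548 = -1526559 + 1729548 = 202989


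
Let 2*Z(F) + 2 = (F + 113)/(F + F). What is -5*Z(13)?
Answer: -185/26 ≈ -7.1154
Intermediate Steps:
Z(F) = -1 + (113 + F)/(4*F) (Z(F) = -1 + ((F + 113)/(F + F))/2 = -1 + ((113 + F)/((2*F)))/2 = -1 + ((113 + F)*(1/(2*F)))/2 = -1 + ((113 + F)/(2*F))/2 = -1 + (113 + F)/(4*F))
-5*Z(13) = -5*(113 - 3*13)/(4*13) = -5*(113 - 39)/(4*13) = -5*74/(4*13) = -5*37/26 = -185/26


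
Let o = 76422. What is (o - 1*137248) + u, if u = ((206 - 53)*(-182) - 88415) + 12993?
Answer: -164094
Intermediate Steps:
u = -103268 (u = (153*(-182) - 88415) + 12993 = (-27846 - 88415) + 12993 = -116261 + 12993 = -103268)
(o - 1*137248) + u = (76422 - 1*137248) - 103268 = (76422 - 137248) - 103268 = -60826 - 103268 = -164094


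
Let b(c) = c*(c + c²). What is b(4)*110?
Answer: 8800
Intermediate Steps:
b(4)*110 = (4²*(1 + 4))*110 = (16*5)*110 = 80*110 = 8800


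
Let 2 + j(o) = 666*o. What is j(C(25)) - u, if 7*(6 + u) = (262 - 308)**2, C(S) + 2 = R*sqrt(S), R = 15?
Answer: 338238/7 ≈ 48320.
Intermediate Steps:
C(S) = -2 + 15*sqrt(S)
j(o) = -2 + 666*o
u = 2074/7 (u = -6 + (262 - 308)**2/7 = -6 + (1/7)*(-46)**2 = -6 + (1/7)*2116 = -6 + 2116/7 = 2074/7 ≈ 296.29)
j(C(25)) - u = (-2 + 666*(-2 + 15*sqrt(25))) - 1*2074/7 = (-2 + 666*(-2 + 15*5)) - 2074/7 = (-2 + 666*(-2 + 75)) - 2074/7 = (-2 + 666*73) - 2074/7 = (-2 + 48618) - 2074/7 = 48616 - 2074/7 = 338238/7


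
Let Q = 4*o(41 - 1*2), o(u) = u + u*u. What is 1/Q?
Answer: 1/6240 ≈ 0.00016026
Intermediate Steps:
o(u) = u + u**2
Q = 6240 (Q = 4*((41 - 1*2)*(1 + (41 - 1*2))) = 4*((41 - 2)*(1 + (41 - 2))) = 4*(39*(1 + 39)) = 4*(39*40) = 4*1560 = 6240)
1/Q = 1/6240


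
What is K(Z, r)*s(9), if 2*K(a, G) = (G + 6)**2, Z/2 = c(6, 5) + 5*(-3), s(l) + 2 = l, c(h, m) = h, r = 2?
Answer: 224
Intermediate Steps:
s(l) = -2 + l
Z = -18 (Z = 2*(6 + 5*(-3)) = 2*(6 - 15) = 2*(-9) = -18)
K(a, G) = (6 + G)**2/2 (K(a, G) = (G + 6)**2/2 = (6 + G)**2/2)
K(Z, r)*s(9) = ((6 + 2)**2/2)*(-2 + 9) = ((1/2)*8**2)*7 = ((1/2)*64)*7 = 32*7 = 224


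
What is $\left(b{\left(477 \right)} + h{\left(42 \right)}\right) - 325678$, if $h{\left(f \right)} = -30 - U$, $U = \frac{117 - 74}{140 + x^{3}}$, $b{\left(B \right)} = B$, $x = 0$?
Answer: $- \frac{45532383}{140} \approx -3.2523 \cdot 10^{5}$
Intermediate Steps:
$U = \frac{43}{140}$ ($U = \frac{117 - 74}{140 + 0^{3}} = \frac{43}{140 + 0} = \frac{43}{140} \approx 0.30714$)
$h{\left(f \right)} = - \frac{4243}{140}$ ($h{\left(f \right)} = -30 - \frac{43}{140} = - \frac{4243}{140}$)
$\left(b{\left(477 \right)} + h{\left(42 \right)}\right) - 325678 = \left(477 - \frac{4243}{140}\right) - 325678 = \frac{62537}{140} - 325678 = - \frac{45532383}{140}$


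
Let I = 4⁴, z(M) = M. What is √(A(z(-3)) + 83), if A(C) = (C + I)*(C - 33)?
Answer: 95*I ≈ 95.0*I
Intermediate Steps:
I = 256
A(C) = (-33 + C)*(256 + C) (A(C) = (C + 256)*(C - 33) = (256 + C)*(-33 + C) = (-33 + C)*(256 + C))
√(A(z(-3)) + 83) = √((-8448 + (-3)² + 223*(-3)) + 83) = √((-8448 + 9 - 669) + 83) = √(-9108 + 83) = √(-9025) = 95*I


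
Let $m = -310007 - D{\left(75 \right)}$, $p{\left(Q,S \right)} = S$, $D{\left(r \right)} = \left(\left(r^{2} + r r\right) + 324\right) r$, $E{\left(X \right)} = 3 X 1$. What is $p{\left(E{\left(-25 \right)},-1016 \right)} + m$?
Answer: $-1179073$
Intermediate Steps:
$E{\left(X \right)} = 3 X$
$D{\left(r \right)} = r \left(324 + 2 r^{2}\right)$ ($D{\left(r \right)} = \left(\left(r^{2} + r^{2}\right) + 324\right) r = \left(2 r^{2} + 324\right) r = \left(324 + 2 r^{2}\right) r = r \left(324 + 2 r^{2}\right)$)
$m = -1178057$ ($m = -310007 - 2 \cdot 75 \left(162 + 75^{2}\right) = -310007 - 2 \cdot 75 \left(162 + 5625\right) = -310007 - 2 \cdot 75 \cdot 5787 = -310007 - 868050 = -1178057$)
$p{\left(E{\left(-25 \right)},-1016 \right)} + m = -1016 - 1178057 = -1179073$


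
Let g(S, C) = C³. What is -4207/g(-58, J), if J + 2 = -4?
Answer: 4207/216 ≈ 19.477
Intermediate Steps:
J = -6 (J = -2 - 4 = -6)
-4207/g(-58, J) = -4207/((-6)³) = -4207/(-216) = -4207*(-1/216) = 4207/216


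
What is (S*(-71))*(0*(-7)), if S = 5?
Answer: 0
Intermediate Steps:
(S*(-71))*(0*(-7)) = (5*(-71))*(0*(-7)) = -355*0 = 0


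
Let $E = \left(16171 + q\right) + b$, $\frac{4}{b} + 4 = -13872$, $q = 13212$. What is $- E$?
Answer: $- \frac{101929626}{3469} \approx -29383.0$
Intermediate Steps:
$b = - \frac{1}{3469}$ ($b = \frac{4}{-4 - 13872} = \frac{4}{-13876} = 4 \left(- \frac{1}{13876}\right) = - \frac{1}{3469} \approx -0.00028827$)
$E = \frac{101929626}{3469}$ ($E = \left(16171 + 13212\right) - \frac{1}{3469} = 29383 - \frac{1}{3469} = \frac{101929626}{3469} \approx 29383.0$)
$- E = \left(-1\right) \frac{101929626}{3469} = - \frac{101929626}{3469}$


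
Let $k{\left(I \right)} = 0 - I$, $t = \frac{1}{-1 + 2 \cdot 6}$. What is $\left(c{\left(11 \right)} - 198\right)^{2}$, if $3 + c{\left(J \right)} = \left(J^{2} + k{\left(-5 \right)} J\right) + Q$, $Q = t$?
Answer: $\frac{75076}{121} \approx 620.46$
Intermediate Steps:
$t = \frac{1}{11}$ ($t = \frac{1}{-1 + 12} = \frac{1}{11} \approx 0.090909$)
$k{\left(I \right)} = - I$
$Q = \frac{1}{11} \approx 0.090909$
$c{\left(J \right)} = - \frac{32}{11} + J^{2} + 5 J$ ($c{\left(J \right)} = -3 + \left(\left(J^{2} + \left(-1\right) \left(-5\right) J\right) + \frac{1}{11}\right) = -3 + \left(\left(J^{2} + 5 J\right) + \frac{1}{11}\right) = -3 + \left(\frac{1}{11} + J^{2} + 5 J\right) = - \frac{32}{11} + J^{2} + 5 J$)
$\left(c{\left(11 \right)} - 198\right)^{2} = \left(\left(- \frac{32}{11} + 11^{2} + 5 \cdot 11\right) - 198\right)^{2} = \left(\left(- \frac{32}{11} + 121 + 55\right) - 198\right)^{2} = \left(\frac{1904}{11} - 198\right)^{2} = \left(- \frac{274}{11}\right)^{2} = \frac{75076}{121}$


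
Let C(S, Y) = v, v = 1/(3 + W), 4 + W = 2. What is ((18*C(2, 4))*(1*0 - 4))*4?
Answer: -288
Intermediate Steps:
W = -2 (W = -4 + 2 = -2)
v = 1 (v = 1/(3 - 2) = 1/1 = 1)
C(S, Y) = 1
((18*C(2, 4))*(1*0 - 4))*4 = ((18*1)*(1*0 - 4))*4 = (18*(0 - 4))*4 = (18*(-4))*4 = -72*4 = -288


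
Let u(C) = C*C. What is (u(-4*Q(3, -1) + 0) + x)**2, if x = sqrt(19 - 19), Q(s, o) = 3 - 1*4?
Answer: 256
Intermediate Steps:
Q(s, o) = -1 (Q(s, o) = 3 - 4 = -1)
u(C) = C**2
x = 0 (x = sqrt(0) = 0)
(u(-4*Q(3, -1) + 0) + x)**2 = ((-4*(-1) + 0)**2 + 0)**2 = ((4 + 0)**2 + 0)**2 = (4**2 + 0)**2 = (16 + 0)**2 = 16**2 = 256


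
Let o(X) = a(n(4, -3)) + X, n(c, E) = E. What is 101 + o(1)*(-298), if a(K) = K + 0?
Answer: 697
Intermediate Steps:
a(K) = K
o(X) = -3 + X
101 + o(1)*(-298) = 101 + (-3 + 1)*(-298) = 101 - 2*(-298) = 101 + 596 = 697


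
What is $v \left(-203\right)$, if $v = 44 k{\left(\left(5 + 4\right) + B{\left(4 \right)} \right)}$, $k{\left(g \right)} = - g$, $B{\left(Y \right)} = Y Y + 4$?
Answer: $259028$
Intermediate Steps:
$B{\left(Y \right)} = 4 + Y^{2}$ ($B{\left(Y \right)} = Y^{2} + 4 = 4 + Y^{2}$)
$v = -1276$ ($v = 44 \left(- (\left(5 + 4\right) + \left(4 + 4^{2}\right))\right) = 44 \left(- (9 + \left(4 + 16\right))\right) = 44 \left(- (9 + 20)\right) = 44 \left(\left(-1\right) 29\right) = 44 \left(-29\right) = -1276$)
$v \left(-203\right) = \left(-1276\right) \left(-203\right) = 259028$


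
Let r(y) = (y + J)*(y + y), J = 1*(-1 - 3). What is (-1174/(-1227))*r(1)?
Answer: -2348/409 ≈ -5.7408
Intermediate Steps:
J = -4 (J = 1*(-4) = -4)
r(y) = 2*y*(-4 + y) (r(y) = (y - 4)*(y + y) = (-4 + y)*(2*y) = 2*y*(-4 + y))
(-1174/(-1227))*r(1) = (-1174/(-1227))*(2*1*(-4 + 1)) = (-1174*(-1/1227))*(2*1*(-3)) = (1174/1227)*(-6) = -2348/409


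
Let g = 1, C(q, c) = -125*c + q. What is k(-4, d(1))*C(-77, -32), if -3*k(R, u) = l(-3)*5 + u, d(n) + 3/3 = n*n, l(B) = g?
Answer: -19615/3 ≈ -6538.3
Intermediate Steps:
C(q, c) = q - 125*c
l(B) = 1
d(n) = -1 + n² (d(n) = -1 + n*n = -1 + n²)
k(R, u) = -5/3 - u/3 (k(R, u) = -(1*5 + u)/3 = -(5 + u)/3 = -5/3 - u/3)
k(-4, d(1))*C(-77, -32) = (-5/3 - (-1 + 1²)/3)*(-77 - 125*(-32)) = (-5/3 - (-1 + 1)/3)*(-77 + 4000) = (-5/3 - ⅓*0)*3923 = (-5/3 + 0)*3923 = -5/3*3923 = -19615/3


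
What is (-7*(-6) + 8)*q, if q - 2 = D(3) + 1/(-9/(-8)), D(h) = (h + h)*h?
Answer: 9400/9 ≈ 1044.4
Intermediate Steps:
D(h) = 2*h² (D(h) = (2*h)*h = 2*h²)
q = 188/9 (q = 2 + (2*3² + 1/(-9/(-8))) = 2 + (2*9 + 1/(-9*(-⅛))) = 2 + (18 + 1/(9/8)) = 2 + (18 + 8/9) = 2 + 170/9 = 188/9 ≈ 20.889)
(-7*(-6) + 8)*q = (-7*(-6) + 8)*(188/9) = (42 + 8)*(188/9) = 50*(188/9) = 9400/9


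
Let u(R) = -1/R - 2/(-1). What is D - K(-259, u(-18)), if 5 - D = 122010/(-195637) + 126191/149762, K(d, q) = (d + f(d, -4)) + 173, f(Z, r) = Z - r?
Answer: 10131034817277/29298988394 ≈ 345.78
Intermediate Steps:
u(R) = 2 - 1/R (u(R) = -1/R - 2*(-1) = -1/R + 2 = 2 - 1/R)
K(d, q) = 177 + 2*d (K(d, q) = (d + (d - 1*(-4))) + 173 = (d + (d + 4)) + 173 = (d + (4 + d)) + 173 = (4 + 2*d) + 173 = 177 + 2*d)
D = 140079774923/29298988394 (D = 5 - (122010/(-195637) + 126191/149762) = 5 - (122010*(-1/195637) + 126191*(1/149762)) = 5 - (-122010/195637 + 126191/149762) = 5 - 1*6415167047/29298988394 = 5 - 6415167047/29298988394 = 140079774923/29298988394 ≈ 4.7810)
D - K(-259, u(-18)) = 140079774923/29298988394 - (177 + 2*(-259)) = 140079774923/29298988394 - (177 - 518) = 140079774923/29298988394 - 1*(-341) = 140079774923/29298988394 + 341 = 10131034817277/29298988394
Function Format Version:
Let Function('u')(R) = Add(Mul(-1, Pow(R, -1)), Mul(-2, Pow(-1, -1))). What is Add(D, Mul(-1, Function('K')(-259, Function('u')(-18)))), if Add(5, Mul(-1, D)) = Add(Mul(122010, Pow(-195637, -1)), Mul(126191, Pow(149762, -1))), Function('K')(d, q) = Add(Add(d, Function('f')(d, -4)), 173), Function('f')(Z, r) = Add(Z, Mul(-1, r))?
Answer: Rational(10131034817277, 29298988394) ≈ 345.78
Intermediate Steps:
Function('u')(R) = Add(2, Mul(-1, Pow(R, -1))) (Function('u')(R) = Add(Mul(-1, Pow(R, -1)), Mul(-2, -1)) = Add(Mul(-1, Pow(R, -1)), 2) = Add(2, Mul(-1, Pow(R, -1))))
Function('K')(d, q) = Add(177, Mul(2, d)) (Function('K')(d, q) = Add(Add(d, Add(d, Mul(-1, -4))), 173) = Add(Add(d, Add(d, 4)), 173) = Add(Add(d, Add(4, d)), 173) = Add(Add(4, Mul(2, d)), 173) = Add(177, Mul(2, d)))
D = Rational(140079774923, 29298988394) (D = Add(5, Mul(-1, Add(Mul(122010, Pow(-195637, -1)), Mul(126191, Pow(149762, -1))))) = Add(5, Mul(-1, Add(Mul(122010, Rational(-1, 195637)), Mul(126191, Rational(1, 149762))))) = Add(5, Mul(-1, Add(Rational(-122010, 195637), Rational(126191, 149762)))) = Add(5, Mul(-1, Rational(6415167047, 29298988394))) = Add(5, Rational(-6415167047, 29298988394)) = Rational(140079774923, 29298988394) ≈ 4.7810)
Add(D, Mul(-1, Function('K')(-259, Function('u')(-18)))) = Add(Rational(140079774923, 29298988394), Mul(-1, Add(177, Mul(2, -259)))) = Add(Rational(140079774923, 29298988394), Mul(-1, Add(177, -518))) = Add(Rational(140079774923, 29298988394), Mul(-1, -341)) = Add(Rational(140079774923, 29298988394), 341) = Rational(10131034817277, 29298988394)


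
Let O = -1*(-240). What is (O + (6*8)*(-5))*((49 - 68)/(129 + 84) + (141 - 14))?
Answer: 0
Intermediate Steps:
O = 240
(O + (6*8)*(-5))*((49 - 68)/(129 + 84) + (141 - 14)) = (240 + (6*8)*(-5))*((49 - 68)/(129 + 84) + (141 - 14)) = (240 + 48*(-5))*(-19/213 + 127) = (240 - 240)*(-19*1/213 + 127) = 0*(-19/213 + 127) = 0*(27032/213) = 0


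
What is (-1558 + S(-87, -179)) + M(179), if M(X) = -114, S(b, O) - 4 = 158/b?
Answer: -145274/87 ≈ -1669.8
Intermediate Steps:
S(b, O) = 4 + 158/b
(-1558 + S(-87, -179)) + M(179) = (-1558 + (4 + 158/(-87))) - 114 = (-1558 + (4 + 158*(-1/87))) - 114 = (-1558 + (4 - 158/87)) - 114 = (-1558 + 190/87) - 114 = -135356/87 - 114 = -145274/87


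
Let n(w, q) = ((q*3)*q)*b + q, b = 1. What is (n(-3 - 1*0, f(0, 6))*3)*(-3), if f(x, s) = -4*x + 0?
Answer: 0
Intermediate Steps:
f(x, s) = -4*x
n(w, q) = q + 3*q**2 (n(w, q) = ((q*3)*q)*1 + q = ((3*q)*q)*1 + q = (3*q**2)*1 + q = 3*q**2 + q = q + 3*q**2)
(n(-3 - 1*0, f(0, 6))*3)*(-3) = (((-4*0)*(1 + 3*(-4*0)))*3)*(-3) = ((0*(1 + 3*0))*3)*(-3) = ((0*(1 + 0))*3)*(-3) = ((0*1)*3)*(-3) = (0*3)*(-3) = 0*(-3) = 0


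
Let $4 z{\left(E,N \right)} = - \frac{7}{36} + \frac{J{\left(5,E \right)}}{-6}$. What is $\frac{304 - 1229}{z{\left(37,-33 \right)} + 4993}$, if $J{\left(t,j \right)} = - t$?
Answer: $- \frac{26640}{143803} \approx -0.18525$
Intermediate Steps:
$z{\left(E,N \right)} = \frac{23}{144}$ ($z{\left(E,N \right)} = \frac{- \frac{7}{36} + \frac{\left(-1\right) 5}{-6}}{4} = \frac{\left(-7\right) \frac{1}{36} - - \frac{5}{6}}{4} = \frac{- \frac{7}{36} + \frac{5}{6}}{4} = \frac{1}{4} \cdot \frac{23}{36} = \frac{23}{144}$)
$\frac{304 - 1229}{z{\left(37,-33 \right)} + 4993} = \frac{304 - 1229}{\frac{23}{144} + 4993} = - \frac{925}{\frac{719015}{144}} = \left(-925\right) \frac{144}{719015} = - \frac{26640}{143803}$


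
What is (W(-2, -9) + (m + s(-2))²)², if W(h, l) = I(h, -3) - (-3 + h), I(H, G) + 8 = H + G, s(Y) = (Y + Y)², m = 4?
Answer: 153664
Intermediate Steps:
s(Y) = 4*Y² (s(Y) = (2*Y)² = 4*Y²)
I(H, G) = -8 + G + H (I(H, G) = -8 + (H + G) = -8 + (G + H) = -8 + G + H)
W(h, l) = -8 (W(h, l) = (-8 - 3 + h) - (-3 + h) = (-11 + h) + (3 - h) = -8)
(W(-2, -9) + (m + s(-2))²)² = (-8 + (4 + 4*(-2)²)²)² = (-8 + (4 + 4*4)²)² = (-8 + (4 + 16)²)² = (-8 + 20²)² = (-8 + 400)² = 392² = 153664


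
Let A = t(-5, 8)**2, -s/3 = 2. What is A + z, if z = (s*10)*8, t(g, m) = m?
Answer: -416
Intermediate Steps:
s = -6 (s = -3*2 = -6)
z = -480 (z = -6*10*8 = -60*8 = -480)
A = 64 (A = 8**2 = 64)
A + z = 64 - 480 = -416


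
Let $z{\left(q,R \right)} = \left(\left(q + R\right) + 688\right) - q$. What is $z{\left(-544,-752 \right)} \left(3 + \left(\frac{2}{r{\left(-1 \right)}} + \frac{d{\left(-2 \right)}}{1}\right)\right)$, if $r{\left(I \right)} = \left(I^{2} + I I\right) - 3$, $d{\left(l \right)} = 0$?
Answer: $-64$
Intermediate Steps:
$r{\left(I \right)} = -3 + 2 I^{2}$ ($r{\left(I \right)} = \left(I^{2} + I^{2}\right) - 3 = 2 I^{2} - 3 = -3 + 2 I^{2}$)
$z{\left(q,R \right)} = 688 + R$ ($z{\left(q,R \right)} = \left(\left(R + q\right) + 688\right) - q = \left(688 + R + q\right) - q = 688 + R$)
$z{\left(-544,-752 \right)} \left(3 + \left(\frac{2}{r{\left(-1 \right)}} + \frac{d{\left(-2 \right)}}{1}\right)\right) = \left(688 - 752\right) \left(3 + \left(\frac{2}{-3 + 2 \left(-1\right)^{2}} + \frac{0}{1}\right)\right) = - 64 \left(3 + \left(\frac{2}{-3 + 2 \cdot 1} + 0 \cdot 1\right)\right) = - 64 \left(3 + \left(\frac{2}{-3 + 2} + 0\right)\right) = - 64 \left(3 + \left(\frac{2}{-1} + 0\right)\right) = - 64 \left(3 + \left(2 \left(-1\right) + 0\right)\right) = - 64 \left(3 + \left(-2 + 0\right)\right) = - 64 \left(3 - 2\right) = \left(-64\right) 1 = -64$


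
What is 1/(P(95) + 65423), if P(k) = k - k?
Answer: 1/65423 ≈ 1.5285e-5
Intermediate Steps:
P(k) = 0
1/(P(95) + 65423) = 1/(0 + 65423) = 1/65423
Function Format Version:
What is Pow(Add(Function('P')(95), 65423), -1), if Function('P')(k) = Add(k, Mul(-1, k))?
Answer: Rational(1, 65423) ≈ 1.5285e-5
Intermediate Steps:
Function('P')(k) = 0
Pow(Add(Function('P')(95), 65423), -1) = Pow(Add(0, 65423), -1) = Pow(65423, -1) = Rational(1, 65423)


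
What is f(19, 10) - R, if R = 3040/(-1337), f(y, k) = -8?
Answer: -7656/1337 ≈ -5.7262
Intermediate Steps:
R = -3040/1337 (R = 3040*(-1/1337) = -3040/1337 ≈ -2.2737)
f(19, 10) - R = -8 - 1*(-3040/1337) = -8 + 3040/1337 = -7656/1337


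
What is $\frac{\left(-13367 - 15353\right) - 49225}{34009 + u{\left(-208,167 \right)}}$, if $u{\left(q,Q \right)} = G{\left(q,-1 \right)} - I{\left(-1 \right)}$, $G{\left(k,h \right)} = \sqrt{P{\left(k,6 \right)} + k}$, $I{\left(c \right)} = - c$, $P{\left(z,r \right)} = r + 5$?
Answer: $- \frac{2650753560}{1156544261} + \frac{77945 i \sqrt{197}}{1156544261} \approx -2.292 + 0.00094593 i$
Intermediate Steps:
$P{\left(z,r \right)} = 5 + r$
$G{\left(k,h \right)} = \sqrt{11 + k}$ ($G{\left(k,h \right)} = \sqrt{\left(5 + 6\right) + k} = \sqrt{11 + k}$)
$u{\left(q,Q \right)} = -1 + \sqrt{11 + q}$ ($u{\left(q,Q \right)} = \sqrt{11 + q} - \left(-1\right) \left(-1\right) = \sqrt{11 + q} - 1 = -1 + \sqrt{11 + q}$)
$\frac{\left(-13367 - 15353\right) - 49225}{34009 + u{\left(-208,167 \right)}} = \frac{\left(-13367 - 15353\right) - 49225}{34009 - \left(1 - \sqrt{11 - 208}\right)} = \frac{-28720 - 49225}{34009 - \left(1 - \sqrt{-197}\right)} = - \frac{77945}{34009 - \left(1 - i \sqrt{197}\right)} = - \frac{77945}{34008 + i \sqrt{197}}$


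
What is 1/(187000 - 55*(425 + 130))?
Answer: 1/156475 ≈ 6.3908e-6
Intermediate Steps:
1/(187000 - 55*(425 + 130)) = 1/(187000 - 55*555) = 1/(187000 - 30525) = 1/156475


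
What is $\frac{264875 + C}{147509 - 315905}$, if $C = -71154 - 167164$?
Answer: $- \frac{26557}{168396} \approx -0.15771$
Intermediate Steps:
$C = -238318$ ($C = -71154 - 167164 = -238318$)
$\frac{264875 + C}{147509 - 315905} = \frac{264875 - 238318}{147509 - 315905} = \frac{26557}{-168396} = 26557 \left(- \frac{1}{168396}\right) = - \frac{26557}{168396}$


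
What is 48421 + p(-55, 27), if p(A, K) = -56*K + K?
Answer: 46936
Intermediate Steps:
p(A, K) = -55*K
48421 + p(-55, 27) = 48421 - 55*27 = 48421 - 1485 = 46936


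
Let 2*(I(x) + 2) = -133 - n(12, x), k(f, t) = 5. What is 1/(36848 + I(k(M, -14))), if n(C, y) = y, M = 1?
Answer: 1/36777 ≈ 2.7191e-5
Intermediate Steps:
I(x) = -137/2 - x/2 (I(x) = -2 + (-133 - x)/2 = -2 + (-133/2 - x/2) = -137/2 - x/2)
1/(36848 + I(k(M, -14))) = 1/(36848 + (-137/2 - 1/2*5)) = 1/(36848 + (-137/2 - 5/2)) = 1/(36848 - 71) = 1/36777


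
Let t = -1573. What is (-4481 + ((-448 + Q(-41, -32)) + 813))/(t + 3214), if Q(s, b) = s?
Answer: -4157/1641 ≈ -2.5332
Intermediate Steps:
(-4481 + ((-448 + Q(-41, -32)) + 813))/(t + 3214) = (-4481 + ((-448 - 41) + 813))/(-1573 + 3214) = (-4481 + (-489 + 813))/1641 = (-4481 + 324)*(1/1641) = -4157*1/1641 = -4157/1641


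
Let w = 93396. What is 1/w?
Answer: 1/93396 ≈ 1.0707e-5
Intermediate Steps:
1/w = 1/93396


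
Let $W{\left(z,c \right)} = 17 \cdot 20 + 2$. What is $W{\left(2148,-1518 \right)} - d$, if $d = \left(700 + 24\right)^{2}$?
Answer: $-523834$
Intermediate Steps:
$W{\left(z,c \right)} = 342$ ($W{\left(z,c \right)} = 340 + 2 = 342$)
$d = 524176$ ($d = 724^{2} = 524176$)
$W{\left(2148,-1518 \right)} - d = 342 - 524176 = -523834$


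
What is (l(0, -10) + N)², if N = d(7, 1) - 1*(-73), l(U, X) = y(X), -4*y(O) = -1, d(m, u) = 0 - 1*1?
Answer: 83521/16 ≈ 5220.1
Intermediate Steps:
d(m, u) = -1 (d(m, u) = 0 - 1 = -1)
y(O) = ¼ (y(O) = -¼*(-1) = ¼)
l(U, X) = ¼
N = 72 (N = -1 - 1*(-73) = -1 + 73 = 72)
(l(0, -10) + N)² = (¼ + 72)² = (289/4)² = 83521/16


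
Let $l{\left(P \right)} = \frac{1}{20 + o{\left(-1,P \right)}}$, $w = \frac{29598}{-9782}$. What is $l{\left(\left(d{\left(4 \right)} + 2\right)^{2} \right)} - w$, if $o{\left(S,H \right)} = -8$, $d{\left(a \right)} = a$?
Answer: $\frac{182479}{58692} \approx 3.1091$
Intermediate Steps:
$w = - \frac{14799}{4891}$ ($w = 29598 \left(- \frac{1}{9782}\right) = - \frac{14799}{4891} \approx -3.0258$)
$l{\left(P \right)} = \frac{1}{12}$ ($l{\left(P \right)} = \frac{1}{20 - 8} = \frac{1}{12}$)
$l{\left(\left(d{\left(4 \right)} + 2\right)^{2} \right)} - w = \frac{1}{12} - - \frac{14799}{4891} = \frac{1}{12} + \frac{14799}{4891} = \frac{182479}{58692}$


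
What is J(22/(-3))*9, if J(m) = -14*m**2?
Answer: -6776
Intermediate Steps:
J(22/(-3))*9 = -14*(22/(-3))**2*9 = -14*(22*(-1/3))**2*9 = -14*(-22/3)**2*9 = -14*484/9*9 = -6776/9*9 = -6776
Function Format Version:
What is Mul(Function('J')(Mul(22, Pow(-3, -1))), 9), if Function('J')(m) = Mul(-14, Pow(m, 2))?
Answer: -6776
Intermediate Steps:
Mul(Function('J')(Mul(22, Pow(-3, -1))), 9) = Mul(Mul(-14, Pow(Mul(22, Pow(-3, -1)), 2)), 9) = Mul(Mul(-14, Pow(Mul(22, Rational(-1, 3)), 2)), 9) = Mul(Mul(-14, Pow(Rational(-22, 3), 2)), 9) = Mul(Mul(-14, Rational(484, 9)), 9) = Mul(Rational(-6776, 9), 9) = -6776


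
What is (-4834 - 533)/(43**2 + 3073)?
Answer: -5367/4922 ≈ -1.0904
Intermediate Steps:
(-4834 - 533)/(43**2 + 3073) = -5367/(1849 + 3073) = -5367/4922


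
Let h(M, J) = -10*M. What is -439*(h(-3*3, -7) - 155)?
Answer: 28535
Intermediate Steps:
-439*(h(-3*3, -7) - 155) = -439*(-(-30)*3 - 155) = -439*(-10*(-9) - 155) = -439*(90 - 155) = -439*(-65) = 28535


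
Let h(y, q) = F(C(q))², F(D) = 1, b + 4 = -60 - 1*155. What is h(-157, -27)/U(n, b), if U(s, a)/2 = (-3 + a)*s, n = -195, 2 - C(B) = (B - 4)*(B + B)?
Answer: 1/86580 ≈ 1.1550e-5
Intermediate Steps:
C(B) = 2 - 2*B*(-4 + B) (C(B) = 2 - (B - 4)*(B + B) = 2 - (-4 + B)*2*B = 2 - 2*B*(-4 + B))
b = -219 (b = -4 + (-60 - 1*155) = -4 + (-60 - 155) = -4 - 215 = -219)
h(y, q) = 1 (h(y, q) = 1² = 1)
U(s, a) = 2*s*(-3 + a) (U(s, a) = 2*((-3 + a)*s) = 2*(s*(-3 + a)) = 2*s*(-3 + a))
h(-157, -27)/U(n, b) = 1/(2*(-195)*(-3 - 219)) = 1/(2*(-195)*(-222)) = 1/86580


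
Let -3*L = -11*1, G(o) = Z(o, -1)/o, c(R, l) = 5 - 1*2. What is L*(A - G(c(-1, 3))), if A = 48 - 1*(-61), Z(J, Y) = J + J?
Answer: 1177/3 ≈ 392.33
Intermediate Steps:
c(R, l) = 3 (c(R, l) = 5 - 2 = 3)
Z(J, Y) = 2*J
A = 109 (A = 48 + 61 = 109)
G(o) = 2 (G(o) = (2*o)/o = 2)
L = 11/3 (L = -(-11)/3 = -1/3*(-11) = 11/3 ≈ 3.6667)
L*(A - G(c(-1, 3))) = 11*(109 - 1*2)/3 = 11*(109 - 2)/3 = (11/3)*107 = 1177/3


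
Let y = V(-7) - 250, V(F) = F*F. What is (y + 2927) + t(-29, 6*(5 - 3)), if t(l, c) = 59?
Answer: 2785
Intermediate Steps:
V(F) = F²
y = -201 (y = (-7)² - 250 = 49 - 250 = -201)
(y + 2927) + t(-29, 6*(5 - 3)) = (-201 + 2927) + 59 = 2726 + 59 = 2785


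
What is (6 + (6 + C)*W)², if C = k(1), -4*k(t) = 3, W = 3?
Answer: 7569/16 ≈ 473.06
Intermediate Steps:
k(t) = -¾ (k(t) = -¼*3 = -¾)
C = -¾ ≈ -0.75000
(6 + (6 + C)*W)² = (6 + (6 - ¾)*3)² = (6 + (21/4)*3)² = (6 + 63/4)² = (87/4)² = 7569/16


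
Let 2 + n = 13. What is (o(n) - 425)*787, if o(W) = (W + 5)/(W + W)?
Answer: -3672929/11 ≈ -3.3390e+5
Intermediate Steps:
n = 11 (n = -2 + 13 = 11)
o(W) = (5 + W)/(2*W) (o(W) = (5 + W)/((2*W)) = (5 + W)*(1/(2*W)) = (5 + W)/(2*W))
(o(n) - 425)*787 = ((½)*(5 + 11)/11 - 425)*787 = ((½)*(1/11)*16 - 425)*787 = (8/11 - 425)*787 = -4667/11*787 = -3672929/11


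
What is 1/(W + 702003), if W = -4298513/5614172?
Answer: 5614172/3941161288003 ≈ 1.4245e-6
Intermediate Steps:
W = -4298513/5614172 (W = -4298513*1/5614172 = -4298513/5614172 ≈ -0.76565)
1/(W + 702003) = 1/(-4298513/5614172 + 702003) = 1/(3941161288003/5614172) = 5614172/3941161288003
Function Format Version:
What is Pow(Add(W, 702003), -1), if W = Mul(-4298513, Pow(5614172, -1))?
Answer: Rational(5614172, 3941161288003) ≈ 1.4245e-6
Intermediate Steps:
W = Rational(-4298513, 5614172) (W = Mul(-4298513, Rational(1, 5614172)) = Rational(-4298513, 5614172) ≈ -0.76565)
Pow(Add(W, 702003), -1) = Pow(Add(Rational(-4298513, 5614172), 702003), -1) = Pow(Rational(3941161288003, 5614172), -1) = Rational(5614172, 3941161288003)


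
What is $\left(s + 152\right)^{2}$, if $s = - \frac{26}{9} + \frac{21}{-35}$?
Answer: $\frac{44662489}{2025} \approx 22056.0$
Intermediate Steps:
$s = - \frac{157}{45}$ ($s = \left(-26\right) \frac{1}{9} + 21 \left(- \frac{1}{35}\right) = - \frac{26}{9} - \frac{3}{5} = - \frac{157}{45} \approx -3.4889$)
$\left(s + 152\right)^{2} = \left(- \frac{157}{45} + 152\right)^{2} = \left(\frac{6683}{45}\right)^{2} = \frac{44662489}{2025}$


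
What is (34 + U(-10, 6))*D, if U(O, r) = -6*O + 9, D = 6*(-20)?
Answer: -12360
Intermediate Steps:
D = -120
U(O, r) = 9 - 6*O
(34 + U(-10, 6))*D = (34 + (9 - 6*(-10)))*(-120) = (34 + (9 + 60))*(-120) = (34 + 69)*(-120) = 103*(-120) = -12360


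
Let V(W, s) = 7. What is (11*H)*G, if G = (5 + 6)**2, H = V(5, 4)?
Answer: 9317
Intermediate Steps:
H = 7
G = 121 (G = 11**2 = 121)
(11*H)*G = (11*7)*121 = 77*121 = 9317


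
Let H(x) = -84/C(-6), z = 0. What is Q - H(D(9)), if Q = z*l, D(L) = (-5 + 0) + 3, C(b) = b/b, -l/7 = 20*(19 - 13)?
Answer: 84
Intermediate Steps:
l = -840 (l = -140*(19 - 13) = -140*6 = -7*120 = -840)
C(b) = 1
D(L) = -2 (D(L) = -5 + 3 = -2)
H(x) = -84 (H(x) = -84/1 = -84*1 = -84)
Q = 0 (Q = 0*(-840) = 0)
Q - H(D(9)) = 0 - 1*(-84) = 0 + 84 = 84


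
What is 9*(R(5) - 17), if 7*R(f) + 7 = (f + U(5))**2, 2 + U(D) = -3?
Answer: -162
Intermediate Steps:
U(D) = -5 (U(D) = -2 - 3 = -5)
R(f) = -1 + (-5 + f)**2/7 (R(f) = -1 + (f - 5)**2/7 = -1 + (-5 + f)**2/7)
9*(R(5) - 17) = 9*((-1 + (-5 + 5)**2/7) - 17) = 9*((-1 + (1/7)*0**2) - 17) = 9*((-1 + (1/7)*0) - 17) = 9*((-1 + 0) - 17) = 9*(-1 - 17) = 9*(-18) = -162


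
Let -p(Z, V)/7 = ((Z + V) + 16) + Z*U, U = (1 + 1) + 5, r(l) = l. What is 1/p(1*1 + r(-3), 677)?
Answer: -1/4739 ≈ -0.00021101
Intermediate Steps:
U = 7 (U = 2 + 5 = 7)
p(Z, V) = -112 - 56*Z - 7*V (p(Z, V) = -7*(((Z + V) + 16) + Z*7) = -7*(((V + Z) + 16) + 7*Z) = -7*((16 + V + Z) + 7*Z) = -7*(16 + V + 8*Z) = -112 - 56*Z - 7*V)
1/p(1*1 + r(-3), 677) = 1/(-112 - 56*(1*1 - 3) - 7*677) = 1/(-112 - 56*(1 - 3) - 4739) = 1/(-112 - 56*(-2) - 4739) = 1/(-112 + 112 - 4739) = 1/(-4739) = -1/4739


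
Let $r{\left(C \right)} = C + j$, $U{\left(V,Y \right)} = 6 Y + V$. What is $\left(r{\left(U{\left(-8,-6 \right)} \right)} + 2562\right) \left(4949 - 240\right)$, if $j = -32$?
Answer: $11706574$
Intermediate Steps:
$U{\left(V,Y \right)} = V + 6 Y$
$r{\left(C \right)} = -32 + C$ ($r{\left(C \right)} = C - 32 = -32 + C$)
$\left(r{\left(U{\left(-8,-6 \right)} \right)} + 2562\right) \left(4949 - 240\right) = \left(\left(-32 + \left(-8 + 6 \left(-6\right)\right)\right) + 2562\right) \left(4949 - 240\right) = \left(\left(-32 - 44\right) + 2562\right) 4709 = \left(-76 + 2562\right) 4709 = 2486 \cdot 4709 = 11706574$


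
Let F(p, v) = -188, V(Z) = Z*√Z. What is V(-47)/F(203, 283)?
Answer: I*√47/4 ≈ 1.7139*I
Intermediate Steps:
V(Z) = Z^(3/2)
V(-47)/F(203, 283) = (-47)^(3/2)/(-188) = -47*I*√47*(-1/188) = I*√47/4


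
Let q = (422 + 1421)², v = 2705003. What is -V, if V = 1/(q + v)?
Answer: -1/6101652 ≈ -1.6389e-7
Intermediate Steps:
q = 3396649 (q = 1843² = 3396649)
V = 1/6101652 (V = 1/(3396649 + 2705003) = 1/6101652 ≈ 1.6389e-7)
-V = -1*1/6101652 = -1/6101652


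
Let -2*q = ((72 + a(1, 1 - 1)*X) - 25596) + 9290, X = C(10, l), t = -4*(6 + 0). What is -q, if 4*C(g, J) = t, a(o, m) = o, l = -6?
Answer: -8120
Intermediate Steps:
t = -24 (t = -4*6 = -24)
C(g, J) = -6 (C(g, J) = (¼)*(-24) = -6)
X = -6
q = 8120 (q = -(((72 + 1*(-6)) - 25596) + 9290)/2 = -(((72 - 6) - 25596) + 9290)/2 = -((66 - 25596) + 9290)/2 = -(-25530 + 9290)/2 = -½*(-16240) = 8120)
-q = -1*8120 = -8120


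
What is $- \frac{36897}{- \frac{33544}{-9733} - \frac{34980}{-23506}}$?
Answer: $- \frac{4220719742253}{564472802} \approx -7477.3$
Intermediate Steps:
$- \frac{36897}{- \frac{33544}{-9733} - \frac{34980}{-23506}} = - \frac{36897}{\left(-33544\right) \left(- \frac{1}{9733}\right) - - \frac{17490}{11753}} = - \frac{36897}{\frac{33544}{9733} + \frac{17490}{11753}} = - \frac{36897}{\frac{564472802}{114391949}} = \left(-36897\right) \frac{114391949}{564472802} = - \frac{4220719742253}{564472802}$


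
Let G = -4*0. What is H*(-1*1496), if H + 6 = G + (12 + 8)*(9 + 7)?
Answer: -469744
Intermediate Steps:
G = 0
H = 314 (H = -6 + (0 + (12 + 8)*(9 + 7)) = -6 + (0 + 20*16) = -6 + (0 + 320) = -6 + 320 = 314)
H*(-1*1496) = 314*(-1*1496) = 314*(-1496) = -469744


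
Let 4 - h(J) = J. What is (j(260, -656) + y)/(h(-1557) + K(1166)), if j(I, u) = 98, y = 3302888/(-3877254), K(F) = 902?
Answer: 188334002/4774838301 ≈ 0.039443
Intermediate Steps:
y = -1651444/1938627 (y = 3302888*(-1/3877254) = -1651444/1938627 ≈ -0.85186)
h(J) = 4 - J
(j(260, -656) + y)/(h(-1557) + K(1166)) = (98 - 1651444/1938627)/((4 - 1*(-1557)) + 902) = 188334002/(1938627*((4 + 1557) + 902)) = 188334002/(1938627*(1561 + 902)) = (188334002/1938627)/2463 = (188334002/1938627)*(1/2463) = 188334002/4774838301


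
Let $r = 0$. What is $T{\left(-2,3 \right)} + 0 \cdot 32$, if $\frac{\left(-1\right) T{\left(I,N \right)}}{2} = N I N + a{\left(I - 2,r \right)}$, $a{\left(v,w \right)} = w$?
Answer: $36$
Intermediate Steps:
$T{\left(I,N \right)} = - 2 I N^{2}$ ($T{\left(I,N \right)} = - 2 \left(N I N + 0\right) = - 2 \left(I N N + 0\right) = - 2 \left(I N^{2} + 0\right) = - 2 I N^{2}$)
$T{\left(-2,3 \right)} + 0 \cdot 32 = \left(-2\right) \left(-2\right) 3^{2} + 0 \cdot 32 = \left(-2\right) \left(-2\right) 9 + 0 = 36 + 0 = 36$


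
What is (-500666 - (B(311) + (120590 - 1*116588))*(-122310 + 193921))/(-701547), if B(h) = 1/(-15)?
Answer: 4306246709/10523205 ≈ 409.21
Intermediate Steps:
B(h) = -1/15
(-500666 - (B(311) + (120590 - 1*116588))*(-122310 + 193921))/(-701547) = (-500666 - (-1/15 + (120590 - 1*116588))*(-122310 + 193921))/(-701547) = (-500666 - (-1/15 + (120590 - 116588))*71611)*(-1/701547) = (-500666 - (-1/15 + 4002)*71611)*(-1/701547) = (-500666 - 60029*71611/15)*(-1/701547) = (-500666 - 1*4298736719/15)*(-1/701547) = (-500666 - 4298736719/15)*(-1/701547) = -4306246709/15*(-1/701547) = 4306246709/10523205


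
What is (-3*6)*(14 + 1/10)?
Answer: -1269/5 ≈ -253.80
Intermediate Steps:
(-3*6)*(14 + 1/10) = -18*(14 + 1/10) = -18*141/10 = -1269/5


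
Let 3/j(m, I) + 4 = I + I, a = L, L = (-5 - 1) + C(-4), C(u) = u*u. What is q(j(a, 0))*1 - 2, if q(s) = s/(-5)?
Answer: -37/20 ≈ -1.8500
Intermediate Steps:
C(u) = u²
L = 10 (L = (-5 - 1) + (-4)² = -6 + 16 = 10)
a = 10
j(m, I) = 3/(-4 + 2*I) (j(m, I) = 3/(-4 + (I + I)) = 3/(-4 + 2*I))
q(s) = -s/5 (q(s) = s*(-⅕) = -s/5)
q(j(a, 0))*1 - 2 = -3/(10*(-2 + 0))*1 - 2 = -3/(10*(-2))*1 - 2 = -3*(-1)/(10*2)*1 - 2 = -⅕*(-¾)*1 - 2 = (3/20)*1 - 2 = 3/20 - 2 = -37/20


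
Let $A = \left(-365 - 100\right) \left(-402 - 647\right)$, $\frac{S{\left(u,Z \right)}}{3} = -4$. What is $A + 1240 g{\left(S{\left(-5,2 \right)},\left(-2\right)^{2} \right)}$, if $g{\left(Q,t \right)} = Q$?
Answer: $472905$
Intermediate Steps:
$S{\left(u,Z \right)} = -12$ ($S{\left(u,Z \right)} = 3 \left(-4\right) = -12$)
$A = 487785$ ($A = \left(-465\right) \left(-1049\right) = 487785$)
$A + 1240 g{\left(S{\left(-5,2 \right)},\left(-2\right)^{2} \right)} = 487785 + 1240 \left(-12\right) = 487785 - 14880 = 472905$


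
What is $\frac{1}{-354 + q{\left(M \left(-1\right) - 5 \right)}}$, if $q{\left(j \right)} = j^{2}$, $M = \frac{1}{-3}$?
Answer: $- \frac{9}{2990} \approx -0.00301$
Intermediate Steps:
$M = - \frac{1}{3} \approx -0.33333$
$\frac{1}{-354 + q{\left(M \left(-1\right) - 5 \right)}} = \frac{1}{-354 + \left(\left(- \frac{1}{3}\right) \left(-1\right) - 5\right)^{2}} = \frac{1}{-354 + \left(\frac{1}{3} - 5\right)^{2}} = \frac{1}{-354 + \left(- \frac{14}{3}\right)^{2}} = \frac{1}{-354 + \frac{196}{9}} = \frac{1}{- \frac{2990}{9}} = - \frac{9}{2990}$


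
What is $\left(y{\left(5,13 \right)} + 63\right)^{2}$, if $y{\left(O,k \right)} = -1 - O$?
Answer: $3249$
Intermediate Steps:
$\left(y{\left(5,13 \right)} + 63\right)^{2} = \left(\left(-1 - 5\right) + 63\right)^{2} = \left(-6 + 63\right)^{2} = 57^{2} = 3249$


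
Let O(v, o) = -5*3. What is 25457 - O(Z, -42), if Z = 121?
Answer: 25472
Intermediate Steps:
O(v, o) = -15
25457 - O(Z, -42) = 25457 - 1*(-15) = 25457 + 15 = 25472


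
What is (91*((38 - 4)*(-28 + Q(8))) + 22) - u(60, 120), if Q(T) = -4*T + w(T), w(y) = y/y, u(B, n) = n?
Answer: -182644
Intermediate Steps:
w(y) = 1
Q(T) = 1 - 4*T (Q(T) = -4*T + 1 = 1 - 4*T)
(91*((38 - 4)*(-28 + Q(8))) + 22) - u(60, 120) = (91*((38 - 4)*(-28 + (1 - 4*8))) + 22) - 1*120 = (91*(34*(-28 + (1 - 32))) + 22) - 120 = (91*(34*(-28 - 31)) + 22) - 120 = (91*(34*(-59)) + 22) - 120 = (91*(-2006) + 22) - 120 = (-182546 + 22) - 120 = -182524 - 120 = -182644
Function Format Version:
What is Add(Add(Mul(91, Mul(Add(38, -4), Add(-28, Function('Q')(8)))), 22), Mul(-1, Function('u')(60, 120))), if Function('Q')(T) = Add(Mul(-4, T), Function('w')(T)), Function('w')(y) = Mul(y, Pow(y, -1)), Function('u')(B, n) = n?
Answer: -182644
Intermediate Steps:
Function('w')(y) = 1
Function('Q')(T) = Add(1, Mul(-4, T)) (Function('Q')(T) = Add(Mul(-4, T), 1) = Add(1, Mul(-4, T)))
Add(Add(Mul(91, Mul(Add(38, -4), Add(-28, Function('Q')(8)))), 22), Mul(-1, Function('u')(60, 120))) = Add(Add(Mul(91, Mul(Add(38, -4), Add(-28, Add(1, Mul(-4, 8))))), 22), Mul(-1, 120)) = Add(Add(Mul(91, Mul(34, Add(-28, Add(1, -32)))), 22), -120) = Add(Add(Mul(91, Mul(34, Add(-28, -31))), 22), -120) = Add(Add(Mul(91, Mul(34, -59)), 22), -120) = Add(Add(Mul(91, -2006), 22), -120) = Add(Add(-182546, 22), -120) = Add(-182524, -120) = -182644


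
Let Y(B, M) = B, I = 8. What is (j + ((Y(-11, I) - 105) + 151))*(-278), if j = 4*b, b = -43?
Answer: 38086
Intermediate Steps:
j = -172 (j = 4*(-43) = -172)
(j + ((Y(-11, I) - 105) + 151))*(-278) = (-172 + ((-11 - 105) + 151))*(-278) = (-172 + (-116 + 151))*(-278) = (-172 + 35)*(-278) = -137*(-278) = 38086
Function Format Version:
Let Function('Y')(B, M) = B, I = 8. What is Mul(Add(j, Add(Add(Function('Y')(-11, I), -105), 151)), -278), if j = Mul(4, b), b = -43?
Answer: 38086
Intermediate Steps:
j = -172 (j = Mul(4, -43) = -172)
Mul(Add(j, Add(Add(Function('Y')(-11, I), -105), 151)), -278) = Mul(Add(-172, Add(Add(-11, -105), 151)), -278) = Mul(Add(-172, Add(-116, 151)), -278) = Mul(Add(-172, 35), -278) = Mul(-137, -278) = 38086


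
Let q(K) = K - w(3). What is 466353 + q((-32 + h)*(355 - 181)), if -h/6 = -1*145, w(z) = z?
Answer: 612162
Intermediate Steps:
h = 870 (h = -(-6)*145 = -6*(-145) = 870)
q(K) = -3 + K (q(K) = K - 1*3 = K - 3 = -3 + K)
466353 + q((-32 + h)*(355 - 181)) = 466353 + (-3 + (-32 + 870)*(355 - 181)) = 466353 + (-3 + 838*174) = 466353 + (-3 + 145812) = 466353 + 145809 = 612162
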